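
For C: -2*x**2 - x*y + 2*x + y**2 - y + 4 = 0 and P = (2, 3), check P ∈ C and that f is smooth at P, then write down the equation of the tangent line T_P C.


Tangent line at P: -9*x + 3*y + 9 = 0.

Step 1: f(2, 3) = 0, so P lies on C.
Step 2: partial derivatives
  f_x(x, y) = -4*x - y + 2, f_y(x, y) = -x + 2*y - 1.
  f_x(P) = -9, f_y(P) = 3 (gradient nonzero, so P is smooth).
Step 3: tangent line at P: -9·(x − 2) + 3·(y − 3) = 0.
Expanding: -9*x + 3*y + 9 = 0.


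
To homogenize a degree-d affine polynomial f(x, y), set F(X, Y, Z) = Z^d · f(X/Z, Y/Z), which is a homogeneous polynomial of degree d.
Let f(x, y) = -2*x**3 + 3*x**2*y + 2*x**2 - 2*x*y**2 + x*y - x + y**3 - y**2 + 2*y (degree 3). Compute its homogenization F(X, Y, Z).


F(X, Y, Z) = -2*X**3 + 3*X**2*Y + 2*X**2*Z - 2*X*Y**2 + X*Y*Z - X*Z**2 + Y**3 - Y**2*Z + 2*Y*Z**2

deg(f) = 3.
Substitute x = X/Z, y = Y/Z into f, then multiply by Z^3.
  monomial -2·x^3·y^0 ↦ -2·X^3·Y^0·Z^0.
  monomial 3·x^2·y^1 ↦ 3·X^2·Y^1·Z^0.
  monomial 2·x^2·y^0 ↦ 2·X^2·Y^0·Z^1.
  monomial -2·x^1·y^2 ↦ -2·X^1·Y^2·Z^0.
  monomial 1·x^1·y^1 ↦ 1·X^1·Y^1·Z^1.
  monomial -1·x^1·y^0 ↦ -1·X^1·Y^0·Z^2.
  monomial 1·x^0·y^3 ↦ 1·X^0·Y^3·Z^0.
  monomial -1·x^0·y^2 ↦ -1·X^0·Y^2·Z^1.
  monomial 2·x^0·y^1 ↦ 2·X^0·Y^1·Z^2.
Collecting: F(X, Y, Z) = -2*X**3 + 3*X**2*Y + 2*X**2*Z - 2*X*Y**2 + X*Y*Z - X*Z**2 + Y**3 - Y**2*Z + 2*Y*Z**2.


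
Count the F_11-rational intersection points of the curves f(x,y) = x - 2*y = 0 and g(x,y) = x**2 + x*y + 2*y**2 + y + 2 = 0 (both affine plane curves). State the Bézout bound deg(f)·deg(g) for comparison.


Common zeros: {(2, 1), (6, 3)}; count = 2; Bézout bound = 2.

deg(f) = 1, deg(g) = 2, so Bézout bound = 2.
Scan x ∈ F_11. For each x, list the y ∈ F_11 with f(x, y) ≡ 0 and those with g(x, y) ≡ 0 (mod 11); the common zeros in that column are the intersection.
  x = 0: f ≡ 0 at y ∈ {0}; g ≡ 0 at y ∈ ∅; common: ∅.
  x = 1: f ≡ 0 at y ∈ {6}; g ≡ 0 at y ∈ ∅; common: ∅.
  x = 2: f ≡ 0 at y ∈ {1}; g ≡ 0 at y ∈ {1, 3}; common: {1}.
  x = 3: f ≡ 0 at y ∈ {7}; g ≡ 0 at y ∈ {0, 9}; common: ∅.
  x = 4: f ≡ 0 at y ∈ {2}; g ≡ 0 at y ∈ ∅; common: ∅.
  x = 5: f ≡ 0 at y ∈ {8}; g ≡ 0 at y ∈ ∅; common: ∅.
  x = 6: f ≡ 0 at y ∈ {3}; g ≡ 0 at y ∈ {3, 10}; common: {3}.
  x = 7: f ≡ 0 at y ∈ {9}; g ≡ 0 at y ∈ ∅; common: ∅.
  x = 8: f ≡ 0 at y ∈ {4}; g ≡ 0 at y ∈ {0, 1}; common: ∅.
  x = 9: f ≡ 0 at y ∈ {10}; g ≡ 0 at y ∈ ∅; common: ∅.
  x = 10: f ≡ 0 at y ∈ {5}; g ≡ 0 at y ∈ {2, 9}; common: ∅.
Collecting: common zeros = {(2, 1), (6, 3)}, so the count is 2.
Comparison with the Bézout bound: 2 ≤ 2 = deg(f)·deg(g), as expected for curves with no common component (the bound is attained).


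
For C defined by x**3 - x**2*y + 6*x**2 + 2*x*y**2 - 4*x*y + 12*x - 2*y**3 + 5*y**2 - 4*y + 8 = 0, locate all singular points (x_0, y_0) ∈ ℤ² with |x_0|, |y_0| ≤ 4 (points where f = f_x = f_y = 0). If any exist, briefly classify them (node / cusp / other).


Singular points: {(-2, 0)}; classification: cusp.

Compute partial derivatives:
  f_x = 3*x**2 - 2*x*y + 12*x + 2*y**2 - 4*y + 12.
  f_y = -x**2 + 4*x*y - 4*x - 6*y**2 + 10*y - 4.
Scan x_0 ∈ {−4, ..., 4}. For each x_0, f_y(x_0, y) is a polynomial in y; find its integer roots y ∈ {−4, ..., 4}, then test f_x and f at those candidates.
  x = -4: f_y(-4, y) = -6*y**2 - 6*y - 4; no integer root y with |y| ≤ 4.
  x = -3: f_y(-3, y) = -6*y**2 - 2*y - 1; no integer root y with |y| ≤ 4.
  x = -2: f_y(-2, y) = -6*y**2 + 2*y; vanishes at y ∈ {0}. (-2, 0): f_x = 0, f = 0 — SINGULAR.
  x = -1: f_y(-1, y) = -6*y**2 + 6*y - 1; no integer root y with |y| ≤ 4.
  x = 0: f_y(0, y) = -6*y**2 + 10*y - 4; vanishes at y ∈ {1}. (0, 1): f_x = 10 ≠ 0.
  x = 1: f_y(1, y) = -6*y**2 + 14*y - 9; no integer root y with |y| ≤ 4.
  x = 2: f_y(2, y) = -6*y**2 + 18*y - 16; no integer root y with |y| ≤ 4.
  x = 3: f_y(3, y) = -6*y**2 + 22*y - 25; no integer root y with |y| ≤ 4.
  x = 4: f_y(4, y) = -6*y**2 + 26*y - 36; no integer root y with |y| ≤ 4.
Only singular point on the grid: (-2, 0).
Classify: substitute x = -2 + u, y = 0 + v and expand: f = u**3 - u**2*v + 2*u*v**2 - 2*v**3 + v**2.
No constant or linear terms (consistent with a singular point). Quadratic part: v**2. Cubic part: u**3 - u**2*v + 2*u*v**2 - 2*v**3.
The quadratic part v**2 is a perfect square, so there is a single (double) tangent line v = 0, i.e. y = 0. Restricting the cubic part to that line (v = 0) leaves u**3 ≠ 0, so f is not divisible by v and the branch is v² ≈ -u**3 to lowest order — this is a cusp.
Classification: cusp.


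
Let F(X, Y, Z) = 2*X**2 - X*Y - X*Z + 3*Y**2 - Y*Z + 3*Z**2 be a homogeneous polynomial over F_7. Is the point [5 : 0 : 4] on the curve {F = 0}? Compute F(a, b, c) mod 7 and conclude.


F(5,0,4) ≡ 1 (mod 7); P is NOT on the curve.

Evaluate F(5, 0, 4) term-by-term (mod 7).
  2*X**2 ↦ 2·25·1·1 = 50
  -X*Y ↦ -1·5·0·1 = 0
  -X*Z ↦ -1·5·1·4 = -20
  3*Y**2 ↦ 3·1·0·1 = 0
  -Y*Z ↦ -1·1·0·4 = 0
  3*Z**2 ↦ 3·1·1·16 = 48
Sum: F(5, 0, 4) = (50) + (0) + (-20) + (0) + (0) + (48) = 78.
Reducing mod 7: 78 ≡ 1 (mod 7).
Since F(a, b, c) ≡ 1 ≠ 0 (mod 7), P does NOT lie on the curve.


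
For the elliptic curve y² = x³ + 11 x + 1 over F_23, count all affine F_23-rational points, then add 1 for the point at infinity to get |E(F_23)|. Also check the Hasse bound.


Affine points = {(0, 1), (0, 22), (1, 6), (1, 17), (2, 10), (2, 13), (8, 7), (8, 16), (9, 1), (9, 22), (11, 2), (11, 21), (13, 8), (13, 15), (14, 1), (14, 22), (16, 8), (16, 15), (17, 8), (17, 15), (19, 10), (19, 13), (22, 9), (22, 14)}; affine count = 24; |E(F_23)| = 25.

Discriminant check: Δ ∝ 4a³ + 27b² = 4·11³ + 27·1² = 4·1331 + 27·1 ≡ 15 (mod 23). Nonzero ⇒ E is nonsingular.
For each x ∈ F_23, compute rhs = x³ + 11·x + 1 mod 23, then count y ∈ F_23 with y² ≡ rhs.
  x = 0: rhs = 1, matching y values: 1, 22 (2 points).
  x = 1: rhs = 13, matching y values: 6, 17 (2 points).
  x = 2: rhs = 8, matching y values: 10, 13 (2 points).
  x = 3: rhs = 15, matching y values: none (0 points).
  x = 4: rhs = 17, matching y values: none (0 points).
  x = 5: rhs = 20, matching y values: none (0 points).
  x = 6: rhs = 7, matching y values: none (0 points).
  x = 7: rhs = 7, matching y values: none (0 points).
  x = 8: rhs = 3, matching y values: 7, 16 (2 points).
  x = 9: rhs = 1, matching y values: 1, 22 (2 points).
  x = 10: rhs = 7, matching y values: none (0 points).
  x = 11: rhs = 4, matching y values: 2, 21 (2 points).
  x = 12: rhs = 21, matching y values: none (0 points).
  x = 13: rhs = 18, matching y values: 8, 15 (2 points).
  x = 14: rhs = 1, matching y values: 1, 22 (2 points).
  x = 15: rhs = 22, matching y values: none (0 points).
  x = 16: rhs = 18, matching y values: 8, 15 (2 points).
  x = 17: rhs = 18, matching y values: 8, 15 (2 points).
  x = 18: rhs = 5, matching y values: none (0 points).
  x = 19: rhs = 8, matching y values: 10, 13 (2 points).
  x = 20: rhs = 10, matching y values: none (0 points).
  x = 21: rhs = 17, matching y values: none (0 points).
  x = 22: rhs = 12, matching y values: 9, 14 (2 points).
Total affine count: 24.
Full point count |E(F_23)| = 24 + 1 = 25.
Hasse bound: |25 − (23+1)| = |1| = 1 ≤ 2√23 ≈ 9.5917 ✓.


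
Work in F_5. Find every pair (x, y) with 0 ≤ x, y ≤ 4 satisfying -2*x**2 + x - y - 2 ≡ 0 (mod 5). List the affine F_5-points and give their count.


Affine F_5-points: {(0, 3), (1, 2), (2, 2), (3, 3), (4, 0)}; count = 5.

For each of the 25 pairs (x, y) ∈ F_5², evaluate f(x, y) mod 5. Record the zeros.
  x = 0: [0↦3, 1↦2, 2↦1, 3↦0, 4↦4]  zeros at y ∈ {3}
  x = 1: [0↦2, 1↦1, 2↦0, 3↦4, 4↦3]  zeros at y ∈ {2}
  x = 2: [0↦2, 1↦1, 2↦0, 3↦4, 4↦3]  zeros at y ∈ {2}
  x = 3: [0↦3, 1↦2, 2↦1, 3↦0, 4↦4]  zeros at y ∈ {3}
  x = 4: [0↦0, 1↦4, 2↦3, 3↦2, 4↦1]  zeros at y ∈ {0}
Collecting zeros: affine points = {(0, 3), (1, 2), (2, 2), (3, 3), (4, 0)}.
Total count |C(F_5)_aff| = 5.


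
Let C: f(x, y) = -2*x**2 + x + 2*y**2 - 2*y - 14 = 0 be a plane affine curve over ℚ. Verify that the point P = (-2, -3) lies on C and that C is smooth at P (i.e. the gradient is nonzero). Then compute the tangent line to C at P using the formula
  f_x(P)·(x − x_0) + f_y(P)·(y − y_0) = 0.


Tangent line at P: 9*x - 14*y - 24 = 0.

Step 1: f(-2, -3) = 0, so P lies on C.
Step 2: partial derivatives
  f_x(x, y) = 1 - 4*x, f_y(x, y) = 4*y - 2.
  f_x(P) = 9, f_y(P) = -14 (gradient nonzero, so P is smooth).
Step 3: tangent line at P: 9·(x − -2) + -14·(y − -3) = 0.
Expanding: 9*x - 14*y - 24 = 0.


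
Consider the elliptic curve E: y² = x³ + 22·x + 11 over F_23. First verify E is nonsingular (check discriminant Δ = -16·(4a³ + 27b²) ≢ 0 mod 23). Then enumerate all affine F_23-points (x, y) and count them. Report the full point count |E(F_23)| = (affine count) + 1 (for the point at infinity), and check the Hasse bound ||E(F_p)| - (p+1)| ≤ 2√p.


Affine points = {(3, 9), (3, 14), (4, 5), (4, 18), (5, 4), (5, 19), (7, 5), (7, 18), (8, 3), (8, 20), (9, 8), (9, 15), (10, 9), (10, 14), (12, 5), (12, 18), (14, 2), (14, 21), (15, 6), (15, 17), (17, 10), (17, 13), (18, 11), (18, 12)}; affine count = 24; |E(F_23)| = 25.

Discriminant check: Δ ∝ 4a³ + 27b² = 4·22³ + 27·11² = 4·10648 + 27·121 ≡ 20 (mod 23). Nonzero ⇒ E is nonsingular.
For each x ∈ F_23, compute rhs = x³ + 22·x + 11 mod 23, then count y ∈ F_23 with y² ≡ rhs.
  x = 0: rhs = 11, matching y values: none (0 points).
  x = 1: rhs = 11, matching y values: none (0 points).
  x = 2: rhs = 17, matching y values: none (0 points).
  x = 3: rhs = 12, matching y values: 9, 14 (2 points).
  x = 4: rhs = 2, matching y values: 5, 18 (2 points).
  x = 5: rhs = 16, matching y values: 4, 19 (2 points).
  x = 6: rhs = 14, matching y values: none (0 points).
  x = 7: rhs = 2, matching y values: 5, 18 (2 points).
  x = 8: rhs = 9, matching y values: 3, 20 (2 points).
  x = 9: rhs = 18, matching y values: 8, 15 (2 points).
  x = 10: rhs = 12, matching y values: 9, 14 (2 points).
  x = 11: rhs = 20, matching y values: none (0 points).
  x = 12: rhs = 2, matching y values: 5, 18 (2 points).
  x = 13: rhs = 10, matching y values: none (0 points).
  x = 14: rhs = 4, matching y values: 2, 21 (2 points).
  x = 15: rhs = 13, matching y values: 6, 17 (2 points).
  x = 16: rhs = 20, matching y values: none (0 points).
  x = 17: rhs = 8, matching y values: 10, 13 (2 points).
  x = 18: rhs = 6, matching y values: 11, 12 (2 points).
  x = 19: rhs = 20, matching y values: none (0 points).
  x = 20: rhs = 10, matching y values: none (0 points).
  x = 21: rhs = 5, matching y values: none (0 points).
  x = 22: rhs = 11, matching y values: none (0 points).
Total affine count: 24.
Full point count |E(F_23)| = 24 + 1 = 25.
Hasse bound: |25 − (23+1)| = |1| = 1 ≤ 2√23 ≈ 9.5917 ✓.


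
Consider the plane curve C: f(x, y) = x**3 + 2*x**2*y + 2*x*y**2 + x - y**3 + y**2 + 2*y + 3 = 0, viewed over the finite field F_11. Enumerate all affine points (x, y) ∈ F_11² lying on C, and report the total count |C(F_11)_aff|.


Affine F_11-points: {(0, 6), (0, 8), (0, 9), (1, 1), (2, 8), (3, 0), (4, 5), (4, 7), (4, 8), (5, 7), (6, 10), (7, 2), (10, 7)}; count = 13.

For each of the 121 pairs (x, y) ∈ F_11², evaluate f(x, y) mod 11. Record the zeros.
  x = 0: [0↦3, 1↦5, 2↦3, 3↦2, 4↦7, 5↦1, 6↦0, 7↦9, 8↦0, 9↦0, 10↦3]  zeros at y ∈ {6, 8, 9}
  x = 1: [0↦5, 1↦0, 2↦6, 3↦6, 4↦5, 5↦8, 6↦9, 7↦2, 8↦3, 9↦6, 10↦5]  zeros at y ∈ {1}
  x = 2: [0↦2, 1↦5, 2↦1, 3↦6, 4↦3, 5↦8, 6↦4, 7↦7, 8↦0, 9↦10, 10↦9]  zeros at y ∈ {8}
  x = 3: [0↦0, 1↦4, 2↦5, 3↦8, 4↦7, 5↦7, 6↦2, 7↦8, 8↦8, 9↦7, 10↦10]  zeros at y ∈ {0}
  x = 4: [0↦5, 1↦3, 2↦2, 3↦7, 4↦1, 5↦0, 6↦9, 7↦0, 8↦0, 9↦3, 10↦3]  zeros at y ∈ {5, 7, 8}
  x = 5: [0↦1, 1↦8, 2↦9, 3↦9, 4↦2, 5↦4, 6↦9, 7↦0, 8↦4, 9↦4, 10↦5]  zeros at y ∈ {7}
  x = 6: [0↦5, 1↦3, 2↦10, 3↦9, 4↦5, 5↦3, 6↦8, 7↦3, 8↦4, 9↦5, 10↦0]  zeros at y ∈ {10}
  x = 7: [0↦1, 1↦5, 2↦0, 3↦2, 4↦5, 5↦3, 6↦1, 7↦4, 8↦6, 9↦1, 10↦5]  zeros at y ∈ {2}
  x = 8: [0↦6, 1↦9, 2↦7, 3↦5, 4↦8, 5↦10, 6↦5, 7↦9, 8↦5, 9↦9, 10↦4]  zeros at y ∈ ∅
  x = 9: [0↦4, 1↦10, 2↦4, 3↦2, 4↦9, 5↦8, 6↦4, 7↦2, 8↦7, 9↦2, 10↦3]  zeros at y ∈ ∅
  x = 10: [0↦1, 1↦3, 2↦8, 3↦10, 4↦3, 5↦3, 6↦4, 7↦0, 8↦7, 9↦8, 10↦8]  zeros at y ∈ {7}
Collecting zeros: affine points = {(0, 6), (0, 8), (0, 9), (1, 1), (2, 8), (3, 0), (4, 5), (4, 7), (4, 8), (5, 7), (6, 10), (7, 2), (10, 7)}.
Total count |C(F_11)_aff| = 13.


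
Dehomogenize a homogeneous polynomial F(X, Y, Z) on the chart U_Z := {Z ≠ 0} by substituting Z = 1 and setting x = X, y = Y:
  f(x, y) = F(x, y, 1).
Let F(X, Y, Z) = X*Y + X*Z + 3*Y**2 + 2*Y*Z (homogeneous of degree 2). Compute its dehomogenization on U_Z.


f(x, y) = x*y + x + 3*y**2 + 2*y

On U_Z we set Z = 1. Each monomial c·X^i·Y^j·Z^k in F becomes c·x^i·y^j·1^k = c·x^i·y^j.
Substituting Z = 1: F(X, Y, 1) = x*y + x + 3*y**2 + 2*y.
Note: deg(f) ≤ deg(F) = 2; strict inequality happens when F is divisible by Z (lost terms).


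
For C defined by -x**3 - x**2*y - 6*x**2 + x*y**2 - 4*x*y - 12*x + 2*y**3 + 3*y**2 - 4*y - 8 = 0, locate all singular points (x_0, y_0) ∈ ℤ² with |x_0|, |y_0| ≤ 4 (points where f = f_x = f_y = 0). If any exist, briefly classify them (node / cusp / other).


Singular points: {(-2, 0)}; classification: cusp.

Compute partial derivatives:
  f_x = -3*x**2 - 2*x*y - 12*x + y**2 - 4*y - 12.
  f_y = -x**2 + 2*x*y - 4*x + 6*y**2 + 6*y - 4.
Scan x_0 ∈ {−4, ..., 4}. For each x_0, f_y(x_0, y) is a polynomial in y; find its integer roots y ∈ {−4, ..., 4}, then test f_x and f at those candidates.
  x = -4: f_y(-4, y) = 6*y**2 - 2*y - 4; vanishes at y ∈ {1}. (-4, 1): f_x = -7 ≠ 0.
  x = -3: f_y(-3, y) = 6*y**2 - 1; no integer root y with |y| ≤ 4.
  x = -2: f_y(-2, y) = 6*y**2 + 2*y; vanishes at y ∈ {0}. (-2, 0): f_x = 0, f = 0 — SINGULAR.
  x = -1: f_y(-1, y) = 6*y**2 + 4*y - 1; no integer root y with |y| ≤ 4.
  x = 0: f_y(0, y) = 6*y**2 + 6*y - 4; no integer root y with |y| ≤ 4.
  x = 1: f_y(1, y) = 6*y**2 + 8*y - 9; no integer root y with |y| ≤ 4.
  x = 2: f_y(2, y) = 6*y**2 + 10*y - 16; vanishes at y ∈ {1}. (2, 1): f_x = -55 ≠ 0.
  x = 3: f_y(3, y) = 6*y**2 + 12*y - 25; no integer root y with |y| ≤ 4.
  x = 4: f_y(4, y) = 6*y**2 + 14*y - 36; no integer root y with |y| ≤ 4.
Only singular point on the grid: (-2, 0).
Classify: substitute x = -2 + u, y = 0 + v and expand: f = -u**3 - u**2*v + u*v**2 + 2*v**3 + v**2.
No constant or linear terms (consistent with a singular point). Quadratic part: v**2. Cubic part: -u**3 - u**2*v + u*v**2 + 2*v**3.
The quadratic part v**2 is a perfect square, so there is a single (double) tangent line v = 0, i.e. y = 0. Restricting the cubic part to that line (v = 0) leaves -u**3 ≠ 0, so f is not divisible by v and the branch is v² ≈ u**3 to lowest order — this is a cusp.
Classification: cusp.


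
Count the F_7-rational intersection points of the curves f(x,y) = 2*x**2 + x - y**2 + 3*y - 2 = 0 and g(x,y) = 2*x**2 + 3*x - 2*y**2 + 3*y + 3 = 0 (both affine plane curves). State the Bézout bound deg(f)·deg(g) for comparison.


Common zeros: {(3, 2), (5, 6)}; count = 2; Bézout bound = 4.

deg(f) = 2, deg(g) = 2, so Bézout bound = 4.
Scan x ∈ F_7. For each x, list the y ∈ F_7 with f(x, y) ≡ 0 and those with g(x, y) ≡ 0 (mod 7); the common zeros in that column are the intersection.
  x = 0: f ≡ 0 at y ∈ {1, 2}; g ≡ 0 at y ∈ ∅; common: ∅.
  x = 1: f ≡ 0 at y ∈ ∅; g ≡ 0 at y ∈ ∅; common: ∅.
  x = 2: f ≡ 0 at y ∈ ∅; g ≡ 0 at y ∈ ∅; common: ∅.
  x = 3: f ≡ 0 at y ∈ {1, 2}; g ≡ 0 at y ∈ {2, 3}; common: {2}.
  x = 4: f ≡ 0 at y ∈ ∅; g ≡ 0 at y ∈ {6}; common: ∅.
  x = 5: f ≡ 0 at y ∈ {4, 6}; g ≡ 0 at y ∈ {6}; common: {6}.
  x = 6: f ≡ 0 at y ∈ ∅; g ≡ 0 at y ∈ {2, 3}; common: ∅.
Collecting: common zeros = {(3, 2), (5, 6)}, so the count is 2.
Comparison with the Bézout bound: 2 ≤ 4 = deg(f)·deg(g), as expected for curves with no common component (the affine F_7-count falls short of the bound because intersections may lie at infinity, over extension fields, or carry multiplicity).


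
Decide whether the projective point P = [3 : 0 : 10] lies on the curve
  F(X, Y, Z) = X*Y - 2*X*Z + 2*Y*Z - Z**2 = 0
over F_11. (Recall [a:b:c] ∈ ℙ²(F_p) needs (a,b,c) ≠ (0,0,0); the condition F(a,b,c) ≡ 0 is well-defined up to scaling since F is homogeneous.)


F(3,0,10) ≡ 5 (mod 11); P is NOT on the curve.

Evaluate F(3, 0, 10) term-by-term (mod 11).
  X*Y ↦ 1·3·0·1 = 0
  -2*X*Z ↦ -2·3·1·10 = -60
  2*Y*Z ↦ 2·1·0·10 = 0
  -Z**2 ↦ -1·1·1·100 = -100
Sum: F(3, 0, 10) = (0) + (-60) + (0) + (-100) = -160.
Reducing mod 11: -160 ≡ 5 (mod 11).
Since F(a, b, c) ≡ 5 ≠ 0 (mod 11), P does NOT lie on the curve.


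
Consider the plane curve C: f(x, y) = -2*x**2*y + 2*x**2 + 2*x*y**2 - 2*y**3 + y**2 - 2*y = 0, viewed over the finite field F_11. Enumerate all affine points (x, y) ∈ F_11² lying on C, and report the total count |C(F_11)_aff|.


Affine F_11-points: {(0, 0), (1, 10), (3, 3), (4, 4), (4, 7), (4, 10), (5, 4), (6, 7), (7, 1), (7, 3), (7, 9), (10, 9)}; count = 12.

For each of the 121 pairs (x, y) ∈ F_11², evaluate f(x, y) mod 11. Record the zeros.
  x = 0: [0↦0, 1↦8, 2↦6, 3↦4, 4↦1, 5↦7, 6↦10, 7↦9, 8↦3, 9↦2, 10↦5]  zeros at y ∈ {0}
  x = 1: [0↦2, 1↦10, 2↦1, 3↦7, 4↦5, 5↦5, 6↦6, 7↦7, 8↦7, 9↦5, 10↦0]  zeros at y ∈ {10}
  x = 2: [0↦8, 1↦1, 2↦3, 3↦2, 4↦8, 5↦9, 6↦4, 7↦3, 8↦5, 9↦9, 10↦3]  zeros at y ∈ ∅
  x = 3: [0↦7, 1↦3, 2↦1, 3↦0, 4↦10, 5↦8, 6↦4, 7↦8, 8↦8, 9↦3, 10↦3]  zeros at y ∈ {3}
  x = 4: [0↦10, 1↦5, 2↦6, 3↦1, 4↦0, 5↦2, 6↦6, 7↦0, 8↦5, 9↦9, 10↦0]  zeros at y ∈ {4, 7, 10}
  x = 5: [0↦6, 1↦7, 2↦7, 3↦5, 4↦0, 5↦2, 6↦10, 7↦1, 8↦7, 9↦5, 10↦5]  zeros at y ∈ {4}
  x = 6: [0↦6, 1↦9, 2↦4, 3↦1, 4↦10, 5↦8, 6↦5, 7↦0, 8↦3, 9↦2, 10↦7]  zeros at y ∈ {7}
  x = 7: [0↦10, 1↦0, 2↦8, 3↦0, 4↦8, 5↦9, 6↦2, 7↦8, 8↦4, 9↦0, 10↦6]  zeros at y ∈ {1, 3, 9}
  x = 8: [0↦7, 1↦2, 2↦8, 3↦2, 4↦5, 5↦5, 6↦1, 7↦3, 8↦10, 9↦10, 10↦2]  zeros at y ∈ ∅
  x = 9: [0↦8, 1↦4, 2↦4, 3↦7, 4↦1, 5↦7, 6↦2, 7↦7, 8↦10, 9↦10, 10↦6]  zeros at y ∈ ∅
  x = 10: [0↦2, 1↦6, 2↦7, 3↦4, 4↦7, 5↦4, 6↦5, 7↦9, 8↦4, 9↦0, 10↦7]  zeros at y ∈ {9}
Collecting zeros: affine points = {(0, 0), (1, 10), (3, 3), (4, 4), (4, 7), (4, 10), (5, 4), (6, 7), (7, 1), (7, 3), (7, 9), (10, 9)}.
Total count |C(F_11)_aff| = 12.


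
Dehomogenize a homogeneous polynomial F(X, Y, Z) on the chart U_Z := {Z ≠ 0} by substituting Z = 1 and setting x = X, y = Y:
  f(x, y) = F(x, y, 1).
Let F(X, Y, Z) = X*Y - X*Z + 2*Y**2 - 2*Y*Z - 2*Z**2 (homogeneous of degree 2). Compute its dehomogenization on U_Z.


f(x, y) = x*y - x + 2*y**2 - 2*y - 2

On U_Z we set Z = 1. Each monomial c·X^i·Y^j·Z^k in F becomes c·x^i·y^j·1^k = c·x^i·y^j.
Substituting Z = 1: F(X, Y, 1) = x*y - x + 2*y**2 - 2*y - 2.
Note: deg(f) ≤ deg(F) = 2; strict inequality happens when F is divisible by Z (lost terms).


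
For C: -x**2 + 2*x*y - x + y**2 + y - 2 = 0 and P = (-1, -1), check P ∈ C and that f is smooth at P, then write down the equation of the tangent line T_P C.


Tangent line at P: -x - 3*y - 4 = 0.

Step 1: f(-1, -1) = 0, so P lies on C.
Step 2: partial derivatives
  f_x(x, y) = -2*x + 2*y - 1, f_y(x, y) = 2*x + 2*y + 1.
  f_x(P) = -1, f_y(P) = -3 (gradient nonzero, so P is smooth).
Step 3: tangent line at P: -1·(x − -1) + -3·(y − -1) = 0.
Expanding: -x - 3*y - 4 = 0.


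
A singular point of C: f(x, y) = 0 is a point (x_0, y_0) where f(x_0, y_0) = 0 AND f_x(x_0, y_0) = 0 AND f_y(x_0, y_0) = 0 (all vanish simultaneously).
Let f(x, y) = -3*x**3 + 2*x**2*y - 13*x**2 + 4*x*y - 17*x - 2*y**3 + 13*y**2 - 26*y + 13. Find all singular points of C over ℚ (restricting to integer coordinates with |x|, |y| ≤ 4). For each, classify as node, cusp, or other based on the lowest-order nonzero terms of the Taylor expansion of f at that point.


Singular points: {(-1, 2)}; classification: cusp.

Compute partial derivatives:
  f_x = -9*x**2 + 4*x*y - 26*x + 4*y - 17.
  f_y = 2*x**2 + 4*x - 6*y**2 + 26*y - 26.
Scan x_0 ∈ {−4, ..., 4}. For each x_0, f_y(x_0, y) is a polynomial in y; find its integer roots y ∈ {−4, ..., 4}, then test f_x and f at those candidates.
  x = -4: f_y(-4, y) = -6*y**2 + 26*y - 10; no integer root y with |y| ≤ 4.
  x = -3: f_y(-3, y) = -6*y**2 + 26*y - 20; vanishes at y ∈ {1}. (-3, 1): f_x = -28 ≠ 0.
  x = -2: f_y(-2, y) = -6*y**2 + 26*y - 26; no integer root y with |y| ≤ 4.
  x = -1: f_y(-1, y) = -6*y**2 + 26*y - 28; vanishes at y ∈ {2}. (-1, 2): f_x = 0, f = 0 — SINGULAR.
  x = 0: f_y(0, y) = -6*y**2 + 26*y - 26; no integer root y with |y| ≤ 4.
  x = 1: f_y(1, y) = -6*y**2 + 26*y - 20; vanishes at y ∈ {1}. (1, 1): f_x = -44 ≠ 0.
  x = 2: f_y(2, y) = -6*y**2 + 26*y - 10; no integer root y with |y| ≤ 4.
  x = 3: f_y(3, y) = -6*y**2 + 26*y + 4; no integer root y with |y| ≤ 4.
  x = 4: f_y(4, y) = -6*y**2 + 26*y + 22; no integer root y with |y| ≤ 4.
Only singular point on the grid: (-1, 2).
Classify: substitute x = -1 + u, y = 2 + v and expand: f = -3*u**3 + 2*u**2*v - 2*v**3 + v**2.
No constant or linear terms (consistent with a singular point). Quadratic part: v**2. Cubic part: -3*u**3 + 2*u**2*v - 2*v**3.
The quadratic part v**2 is a perfect square, so there is a single (double) tangent line v = 0, i.e. y = 2. Restricting the cubic part to that line (v = 0) leaves -3*u**3 ≠ 0, so f is not divisible by v and the branch is v² ≈ 3*u**3 to lowest order — this is a cusp.
Classification: cusp.


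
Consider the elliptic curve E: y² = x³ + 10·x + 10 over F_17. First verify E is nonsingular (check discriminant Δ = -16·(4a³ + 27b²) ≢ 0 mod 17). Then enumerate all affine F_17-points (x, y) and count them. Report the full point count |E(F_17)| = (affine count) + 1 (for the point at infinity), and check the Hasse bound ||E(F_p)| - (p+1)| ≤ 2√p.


Affine points = {(1, 2), (1, 15), (2, 2), (2, 15), (3, 4), (3, 13), (5, 7), (5, 10), (7, 7), (7, 10), (9, 8), (9, 9), (13, 5), (13, 12), (14, 2), (14, 15), (15, 4), (15, 13), (16, 4), (16, 13)}; affine count = 20; |E(F_17)| = 21.

Discriminant check: Δ ∝ 4a³ + 27b² = 4·10³ + 27·10² = 4·1000 + 27·100 ≡ 2 (mod 17). Nonzero ⇒ E is nonsingular.
For each x ∈ F_17, compute rhs = x³ + 10·x + 10 mod 17, then count y ∈ F_17 with y² ≡ rhs.
  x = 0: rhs = 10, matching y values: none (0 points).
  x = 1: rhs = 4, matching y values: 2, 15 (2 points).
  x = 2: rhs = 4, matching y values: 2, 15 (2 points).
  x = 3: rhs = 16, matching y values: 4, 13 (2 points).
  x = 4: rhs = 12, matching y values: none (0 points).
  x = 5: rhs = 15, matching y values: 7, 10 (2 points).
  x = 6: rhs = 14, matching y values: none (0 points).
  x = 7: rhs = 15, matching y values: 7, 10 (2 points).
  x = 8: rhs = 7, matching y values: none (0 points).
  x = 9: rhs = 13, matching y values: 8, 9 (2 points).
  x = 10: rhs = 5, matching y values: none (0 points).
  x = 11: rhs = 6, matching y values: none (0 points).
  x = 12: rhs = 5, matching y values: none (0 points).
  x = 13: rhs = 8, matching y values: 5, 12 (2 points).
  x = 14: rhs = 4, matching y values: 2, 15 (2 points).
  x = 15: rhs = 16, matching y values: 4, 13 (2 points).
  x = 16: rhs = 16, matching y values: 4, 13 (2 points).
Total affine count: 20.
Full point count |E(F_17)| = 20 + 1 = 21.
Hasse bound: |21 − (17+1)| = |3| = 3 ≤ 2√17 ≈ 8.2462 ✓.


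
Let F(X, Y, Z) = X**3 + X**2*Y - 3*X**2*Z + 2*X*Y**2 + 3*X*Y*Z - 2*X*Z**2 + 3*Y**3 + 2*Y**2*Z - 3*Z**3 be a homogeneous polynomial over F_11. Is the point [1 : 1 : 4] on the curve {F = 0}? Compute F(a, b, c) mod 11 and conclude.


F(1,1,4) ≡ 0 (mod 11); P is on the curve.

Evaluate F(1, 1, 4) term-by-term (mod 11).
  X**3 ↦ 1·1·1·1 = 1
  X**2*Y ↦ 1·1·1·1 = 1
  -3*X**2*Z ↦ -3·1·1·4 = -12
  2*X*Y**2 ↦ 2·1·1·1 = 2
  3*X*Y*Z ↦ 3·1·1·4 = 12
  -2*X*Z**2 ↦ -2·1·1·16 = -32
  3*Y**3 ↦ 3·1·1·1 = 3
  2*Y**2*Z ↦ 2·1·1·4 = 8
  -3*Z**3 ↦ -3·1·1·64 = -192
Sum: F(1, 1, 4) = (1) + (1) + (-12) + (2) + (12) + (-32) + (3) + (8) + (-192) = -209.
Reducing mod 11: -209 ≡ 0 (mod 11).
Since F(a, b, c) ≡ 0 (mod 11), P lies on the curve.


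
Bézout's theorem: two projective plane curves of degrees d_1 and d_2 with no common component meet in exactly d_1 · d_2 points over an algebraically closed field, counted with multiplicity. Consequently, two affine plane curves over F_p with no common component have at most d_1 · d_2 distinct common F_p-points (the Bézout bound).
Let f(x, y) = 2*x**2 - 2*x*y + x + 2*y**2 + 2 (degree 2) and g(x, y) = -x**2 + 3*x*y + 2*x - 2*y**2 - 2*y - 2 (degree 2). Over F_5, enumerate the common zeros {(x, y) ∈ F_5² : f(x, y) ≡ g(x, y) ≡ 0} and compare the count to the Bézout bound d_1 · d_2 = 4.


Common zeros: {(2, 1)}; count = 1; Bézout bound = 4.

deg(f) = 2, deg(g) = 2, so Bézout bound = 4.
Scan x ∈ F_5. For each x, list the y ∈ F_5 with f(x, y) ≡ 0 and those with g(x, y) ≡ 0 (mod 5); the common zeros in that column are the intersection.
  x = 0: f ≡ 0 at y ∈ {2, 3}; g ≡ 0 at y ∈ ∅; common: ∅.
  x = 1: f ≡ 0 at y ∈ {0, 1}; g ≡ 0 at y ∈ ∅; common: ∅.
  x = 2: f ≡ 0 at y ∈ {1}; g ≡ 0 at y ∈ {1}; common: {1}.
  x = 3: f ≡ 0 at y ∈ ∅; g ≡ 0 at y ∈ {0, 1}; common: ∅.
  x = 4: f ≡ 0 at y ∈ {2}; g ≡ 0 at y ∈ {0}; common: ∅.
Collecting: common zeros = {(2, 1)}, so the count is 1.
Comparison with the Bézout bound: 1 ≤ 4 = deg(f)·deg(g), as expected for curves with no common component (the affine F_5-count falls short of the bound because intersections may lie at infinity, over extension fields, or carry multiplicity).


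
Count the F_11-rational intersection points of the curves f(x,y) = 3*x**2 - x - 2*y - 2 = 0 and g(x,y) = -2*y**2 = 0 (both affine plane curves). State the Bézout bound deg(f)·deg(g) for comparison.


Common zeros: {(1, 0), (3, 0)}; count = 2; Bézout bound = 4.

deg(f) = 2, deg(g) = 2, so Bézout bound = 4.
Scan x ∈ F_11. For each x, list the y ∈ F_11 with f(x, y) ≡ 0 and those with g(x, y) ≡ 0 (mod 11); the common zeros in that column are the intersection.
  x = 0: f ≡ 0 at y ∈ {10}; g ≡ 0 at y ∈ {0}; common: ∅.
  x = 1: f ≡ 0 at y ∈ {0}; g ≡ 0 at y ∈ {0}; common: {0}.
  x = 2: f ≡ 0 at y ∈ {4}; g ≡ 0 at y ∈ {0}; common: ∅.
  x = 3: f ≡ 0 at y ∈ {0}; g ≡ 0 at y ∈ {0}; common: {0}.
  x = 4: f ≡ 0 at y ∈ {10}; g ≡ 0 at y ∈ {0}; common: ∅.
  x = 5: f ≡ 0 at y ∈ {1}; g ≡ 0 at y ∈ {0}; common: ∅.
  x = 6: f ≡ 0 at y ∈ {6}; g ≡ 0 at y ∈ {0}; common: ∅.
  x = 7: f ≡ 0 at y ∈ {3}; g ≡ 0 at y ∈ {0}; common: ∅.
  x = 8: f ≡ 0 at y ∈ {3}; g ≡ 0 at y ∈ {0}; common: ∅.
  x = 9: f ≡ 0 at y ∈ {6}; g ≡ 0 at y ∈ {0}; common: ∅.
  x = 10: f ≡ 0 at y ∈ {1}; g ≡ 0 at y ∈ {0}; common: ∅.
Collecting: common zeros = {(1, 0), (3, 0)}, so the count is 2.
Comparison with the Bézout bound: 2 ≤ 4 = deg(f)·deg(g), as expected for curves with no common component (the affine F_11-count falls short of the bound because intersections may lie at infinity, over extension fields, or carry multiplicity).


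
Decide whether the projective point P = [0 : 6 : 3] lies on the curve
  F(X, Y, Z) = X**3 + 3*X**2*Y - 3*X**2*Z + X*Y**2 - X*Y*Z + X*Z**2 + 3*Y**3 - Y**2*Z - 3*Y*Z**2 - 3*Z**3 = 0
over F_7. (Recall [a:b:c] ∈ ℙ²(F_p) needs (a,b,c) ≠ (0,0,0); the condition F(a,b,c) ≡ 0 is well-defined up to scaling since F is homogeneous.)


F(0,6,3) ≡ 3 (mod 7); P is NOT on the curve.

Evaluate F(0, 6, 3) term-by-term (mod 7).
  X**3 ↦ 1·0·1·1 = 0
  3*X**2*Y ↦ 3·0·6·1 = 0
  -3*X**2*Z ↦ -3·0·1·3 = 0
  X*Y**2 ↦ 1·0·36·1 = 0
  -X*Y*Z ↦ -1·0·6·3 = 0
  X*Z**2 ↦ 1·0·1·9 = 0
  3*Y**3 ↦ 3·1·216·1 = 648
  -Y**2*Z ↦ -1·1·36·3 = -108
  -3*Y*Z**2 ↦ -3·1·6·9 = -162
  -3*Z**3 ↦ -3·1·1·27 = -81
Sum: F(0, 6, 3) = (0) + (0) + (0) + (0) + (0) + (0) + (648) + (-108) + (-162) + (-81) = 297.
Reducing mod 7: 297 ≡ 3 (mod 7).
Since F(a, b, c) ≡ 3 ≠ 0 (mod 7), P does NOT lie on the curve.


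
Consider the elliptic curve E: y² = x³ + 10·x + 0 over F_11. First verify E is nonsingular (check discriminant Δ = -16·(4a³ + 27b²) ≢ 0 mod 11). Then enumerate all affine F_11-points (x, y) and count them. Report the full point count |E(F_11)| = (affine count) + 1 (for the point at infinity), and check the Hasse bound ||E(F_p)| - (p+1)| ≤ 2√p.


Affine points = {(0, 0), (1, 0), (4, 4), (4, 7), (6, 1), (6, 10), (8, 3), (8, 8), (9, 4), (9, 7), (10, 0)}; affine count = 11; |E(F_11)| = 12.

Discriminant check: Δ ∝ 4a³ + 27b² = 4·10³ + 27·0² = 4·1000 + 27·0 ≡ 7 (mod 11). Nonzero ⇒ E is nonsingular.
For each x ∈ F_11, compute rhs = x³ + 10·x + 0 mod 11, then count y ∈ F_11 with y² ≡ rhs.
  x = 0: rhs = 0, matching y values: 0 (1 points).
  x = 1: rhs = 0, matching y values: 0 (1 points).
  x = 2: rhs = 6, matching y values: none (0 points).
  x = 3: rhs = 2, matching y values: none (0 points).
  x = 4: rhs = 5, matching y values: 4, 7 (2 points).
  x = 5: rhs = 10, matching y values: none (0 points).
  x = 6: rhs = 1, matching y values: 1, 10 (2 points).
  x = 7: rhs = 6, matching y values: none (0 points).
  x = 8: rhs = 9, matching y values: 3, 8 (2 points).
  x = 9: rhs = 5, matching y values: 4, 7 (2 points).
  x = 10: rhs = 0, matching y values: 0 (1 points).
Total affine count: 11.
Full point count |E(F_11)| = 11 + 1 = 12.
Hasse bound: |12 − (11+1)| = |0| = 0 ≤ 2√11 ≈ 6.6332 ✓.


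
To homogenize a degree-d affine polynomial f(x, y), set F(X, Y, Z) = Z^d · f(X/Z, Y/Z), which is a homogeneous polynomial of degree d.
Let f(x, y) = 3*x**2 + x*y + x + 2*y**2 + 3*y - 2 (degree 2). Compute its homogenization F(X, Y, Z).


F(X, Y, Z) = 3*X**2 + X*Y + X*Z + 2*Y**2 + 3*Y*Z - 2*Z**2

deg(f) = 2.
Substitute x = X/Z, y = Y/Z into f, then multiply by Z^2.
  monomial 3·x^2·y^0 ↦ 3·X^2·Y^0·Z^0.
  monomial 1·x^1·y^1 ↦ 1·X^1·Y^1·Z^0.
  monomial 1·x^1·y^0 ↦ 1·X^1·Y^0·Z^1.
  monomial 2·x^0·y^2 ↦ 2·X^0·Y^2·Z^0.
  monomial 3·x^0·y^1 ↦ 3·X^0·Y^1·Z^1.
  monomial -2·x^0·y^0 ↦ -2·X^0·Y^0·Z^2.
Collecting: F(X, Y, Z) = 3*X**2 + X*Y + X*Z + 2*Y**2 + 3*Y*Z - 2*Z**2.


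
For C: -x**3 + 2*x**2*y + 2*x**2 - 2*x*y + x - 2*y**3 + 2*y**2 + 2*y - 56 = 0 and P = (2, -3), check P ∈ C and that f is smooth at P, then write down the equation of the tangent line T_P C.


Tangent line at P: -21*x - 60*y - 138 = 0.

Step 1: f(2, -3) = 0, so P lies on C.
Step 2: partial derivatives
  f_x(x, y) = -3*x**2 + 4*x*y + 4*x - 2*y + 1, f_y(x, y) = 2*x**2 - 2*x - 6*y**2 + 4*y + 2.
  f_x(P) = -21, f_y(P) = -60 (gradient nonzero, so P is smooth).
Step 3: tangent line at P: -21·(x − 2) + -60·(y − -3) = 0.
Expanding: -21*x - 60*y - 138 = 0.


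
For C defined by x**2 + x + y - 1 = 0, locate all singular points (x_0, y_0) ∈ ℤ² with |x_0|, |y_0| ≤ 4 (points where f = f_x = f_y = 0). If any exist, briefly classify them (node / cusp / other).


No singular points in the scanned grid; C is smooth there.

Compute partial derivatives:
  f_x = 2*x + 1.
  f_y = 1.
f_y = 1 is a nonzero constant, so f_y never vanishes: no point (x, y) can satisfy f = f_x = f_y = 0. In particular no (x, y) ∈ {−4, ..., 4}² is singular; the curve is smooth.


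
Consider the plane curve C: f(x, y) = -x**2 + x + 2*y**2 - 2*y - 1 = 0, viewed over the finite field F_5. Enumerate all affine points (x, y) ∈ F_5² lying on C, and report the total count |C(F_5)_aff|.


Affine F_5-points: {(3, 3)}; count = 1.

For each of the 25 pairs (x, y) ∈ F_5², evaluate f(x, y) mod 5. Record the zeros.
  x = 0: [0↦4, 1↦4, 2↦3, 3↦1, 4↦3]  zeros at y ∈ ∅
  x = 1: [0↦4, 1↦4, 2↦3, 3↦1, 4↦3]  zeros at y ∈ ∅
  x = 2: [0↦2, 1↦2, 2↦1, 3↦4, 4↦1]  zeros at y ∈ ∅
  x = 3: [0↦3, 1↦3, 2↦2, 3↦0, 4↦2]  zeros at y ∈ {3}
  x = 4: [0↦2, 1↦2, 2↦1, 3↦4, 4↦1]  zeros at y ∈ ∅
Collecting zeros: affine points = {(3, 3)}.
Total count |C(F_5)_aff| = 1.


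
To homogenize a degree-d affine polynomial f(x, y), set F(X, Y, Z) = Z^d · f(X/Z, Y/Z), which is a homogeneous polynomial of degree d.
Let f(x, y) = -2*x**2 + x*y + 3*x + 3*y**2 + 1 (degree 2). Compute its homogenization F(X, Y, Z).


F(X, Y, Z) = -2*X**2 + X*Y + 3*X*Z + 3*Y**2 + Z**2

deg(f) = 2.
Substitute x = X/Z, y = Y/Z into f, then multiply by Z^2.
  monomial -2·x^2·y^0 ↦ -2·X^2·Y^0·Z^0.
  monomial 1·x^1·y^1 ↦ 1·X^1·Y^1·Z^0.
  monomial 3·x^1·y^0 ↦ 3·X^1·Y^0·Z^1.
  monomial 3·x^0·y^2 ↦ 3·X^0·Y^2·Z^0.
  monomial 1·x^0·y^0 ↦ 1·X^0·Y^0·Z^2.
Collecting: F(X, Y, Z) = -2*X**2 + X*Y + 3*X*Z + 3*Y**2 + Z**2.


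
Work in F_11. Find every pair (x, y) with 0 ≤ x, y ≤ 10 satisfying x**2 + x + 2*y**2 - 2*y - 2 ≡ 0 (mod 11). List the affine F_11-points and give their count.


Affine F_11-points: {(0, 4), (0, 8), (1, 0), (1, 1), (2, 5), (2, 7), (3, 3), (3, 9), (4, 2), (4, 10), (5, 6), (6, 2), (6, 10), (7, 3), (7, 9), (8, 5), (8, 7), (9, 0), (9, 1), (10, 4), (10, 8)}; count = 21.

For each of the 121 pairs (x, y) ∈ F_11², evaluate f(x, y) mod 11. Record the zeros.
  x = 0: [0↦9, 1↦9, 2↦2, 3↦10, 4↦0, 5↦5, 6↦3, 7↦5, 8↦0, 9↦10, 10↦2]  zeros at y ∈ {4, 8}
  x = 1: [0↦0, 1↦0, 2↦4, 3↦1, 4↦2, 5↦7, 6↦5, 7↦7, 8↦2, 9↦1, 10↦4]  zeros at y ∈ {0, 1}
  x = 2: [0↦4, 1↦4, 2↦8, 3↦5, 4↦6, 5↦0, 6↦9, 7↦0, 8↦6, 9↦5, 10↦8]  zeros at y ∈ {5, 7}
  x = 3: [0↦10, 1↦10, 2↦3, 3↦0, 4↦1, 5↦6, 6↦4, 7↦6, 8↦1, 9↦0, 10↦3]  zeros at y ∈ {3, 9}
  x = 4: [0↦7, 1↦7, 2↦0, 3↦8, 4↦9, 5↦3, 6↦1, 7↦3, 8↦9, 9↦8, 10↦0]  zeros at y ∈ {2, 10}
  x = 5: [0↦6, 1↦6, 2↦10, 3↦7, 4↦8, 5↦2, 6↦0, 7↦2, 8↦8, 9↦7, 10↦10]  zeros at y ∈ {6}
  x = 6: [0↦7, 1↦7, 2↦0, 3↦8, 4↦9, 5↦3, 6↦1, 7↦3, 8↦9, 9↦8, 10↦0]  zeros at y ∈ {2, 10}
  x = 7: [0↦10, 1↦10, 2↦3, 3↦0, 4↦1, 5↦6, 6↦4, 7↦6, 8↦1, 9↦0, 10↦3]  zeros at y ∈ {3, 9}
  x = 8: [0↦4, 1↦4, 2↦8, 3↦5, 4↦6, 5↦0, 6↦9, 7↦0, 8↦6, 9↦5, 10↦8]  zeros at y ∈ {5, 7}
  x = 9: [0↦0, 1↦0, 2↦4, 3↦1, 4↦2, 5↦7, 6↦5, 7↦7, 8↦2, 9↦1, 10↦4]  zeros at y ∈ {0, 1}
  x = 10: [0↦9, 1↦9, 2↦2, 3↦10, 4↦0, 5↦5, 6↦3, 7↦5, 8↦0, 9↦10, 10↦2]  zeros at y ∈ {4, 8}
Collecting zeros: affine points = {(0, 4), (0, 8), (1, 0), (1, 1), (2, 5), (2, 7), (3, 3), (3, 9), (4, 2), (4, 10), (5, 6), (6, 2), (6, 10), (7, 3), (7, 9), (8, 5), (8, 7), (9, 0), (9, 1), (10, 4), (10, 8)}.
Total count |C(F_11)_aff| = 21.


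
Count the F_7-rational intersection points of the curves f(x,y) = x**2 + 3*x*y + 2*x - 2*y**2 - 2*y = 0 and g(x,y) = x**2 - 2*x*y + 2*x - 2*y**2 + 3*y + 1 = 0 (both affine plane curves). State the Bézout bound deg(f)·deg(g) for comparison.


Common zeros: {(3, 5)}; count = 1; Bézout bound = 4.

deg(f) = 2, deg(g) = 2, so Bézout bound = 4.
Scan x ∈ F_7. For each x, list the y ∈ F_7 with f(x, y) ≡ 0 and those with g(x, y) ≡ 0 (mod 7); the common zeros in that column are the intersection.
  x = 0: f ≡ 0 at y ∈ {0, 6}; g ≡ 0 at y ∈ ∅; common: ∅.
  x = 1: f ≡ 0 at y ∈ {5, 6}; g ≡ 0 at y ∈ ∅; common: ∅.
  x = 2: f ≡ 0 at y ∈ ∅; g ≡ 0 at y ∈ ∅; common: ∅.
  x = 3: f ≡ 0 at y ∈ {2, 5}; g ≡ 0 at y ∈ {4, 5}; common: {5}.
  x = 4: f ≡ 0 at y ∈ ∅; g ≡ 0 at y ∈ {2, 6}; common: ∅.
  x = 5: f ≡ 0 at y ∈ {0, 3}; g ≡ 0 at y ∈ {2, 5}; common: ∅.
  x = 6: f ≡ 0 at y ∈ ∅; g ≡ 0 at y ∈ {0, 6}; common: ∅.
Collecting: common zeros = {(3, 5)}, so the count is 1.
Comparison with the Bézout bound: 1 ≤ 4 = deg(f)·deg(g), as expected for curves with no common component (the affine F_7-count falls short of the bound because intersections may lie at infinity, over extension fields, or carry multiplicity).


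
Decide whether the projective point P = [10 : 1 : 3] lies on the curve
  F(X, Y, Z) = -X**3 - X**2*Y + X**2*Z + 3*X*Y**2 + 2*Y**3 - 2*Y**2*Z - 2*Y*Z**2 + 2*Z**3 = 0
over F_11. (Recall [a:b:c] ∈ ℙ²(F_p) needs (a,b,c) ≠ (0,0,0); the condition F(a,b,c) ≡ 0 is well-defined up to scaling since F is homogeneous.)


F(10,1,3) ≡ 10 (mod 11); P is NOT on the curve.

Evaluate F(10, 1, 3) term-by-term (mod 11).
  -X**3 ↦ -1·1000·1·1 = -1000
  -X**2*Y ↦ -1·100·1·1 = -100
  X**2*Z ↦ 1·100·1·3 = 300
  3*X*Y**2 ↦ 3·10·1·1 = 30
  2*Y**3 ↦ 2·1·1·1 = 2
  -2*Y**2*Z ↦ -2·1·1·3 = -6
  -2*Y*Z**2 ↦ -2·1·1·9 = -18
  2*Z**3 ↦ 2·1·1·27 = 54
Sum: F(10, 1, 3) = (-1000) + (-100) + (300) + (30) + (2) + (-6) + (-18) + (54) = -738.
Reducing mod 11: -738 ≡ 10 (mod 11).
Since F(a, b, c) ≡ 10 ≠ 0 (mod 11), P does NOT lie on the curve.


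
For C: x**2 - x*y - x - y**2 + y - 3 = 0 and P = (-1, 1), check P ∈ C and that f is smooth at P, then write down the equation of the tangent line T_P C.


Tangent line at P: -4*x - 4 = 0.

Step 1: f(-1, 1) = 0, so P lies on C.
Step 2: partial derivatives
  f_x(x, y) = 2*x - y - 1, f_y(x, y) = -x - 2*y + 1.
  f_x(P) = -4, f_y(P) = 0 (gradient nonzero, so P is smooth).
Step 3: tangent line at P: -4·(x − -1) + 0·(y − 1) = 0.
Expanding: -4*x - 4 = 0.


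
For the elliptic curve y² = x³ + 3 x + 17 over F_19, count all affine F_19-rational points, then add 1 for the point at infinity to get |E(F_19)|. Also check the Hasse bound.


Affine points = {(0, 6), (0, 13), (4, 6), (4, 13), (5, 9), (5, 10), (6, 2), (6, 17), (7, 1), (7, 18), (13, 7), (13, 12), (15, 6), (15, 13), (16, 0)}; affine count = 15; |E(F_19)| = 16.

Discriminant check: Δ ∝ 4a³ + 27b² = 4·3³ + 27·17² = 4·27 + 27·289 ≡ 7 (mod 19). Nonzero ⇒ E is nonsingular.
For each x ∈ F_19, compute rhs = x³ + 3·x + 17 mod 19, then count y ∈ F_19 with y² ≡ rhs.
  x = 0: rhs = 17, matching y values: 6, 13 (2 points).
  x = 1: rhs = 2, matching y values: none (0 points).
  x = 2: rhs = 12, matching y values: none (0 points).
  x = 3: rhs = 15, matching y values: none (0 points).
  x = 4: rhs = 17, matching y values: 6, 13 (2 points).
  x = 5: rhs = 5, matching y values: 9, 10 (2 points).
  x = 6: rhs = 4, matching y values: 2, 17 (2 points).
  x = 7: rhs = 1, matching y values: 1, 18 (2 points).
  x = 8: rhs = 2, matching y values: none (0 points).
  x = 9: rhs = 13, matching y values: none (0 points).
  x = 10: rhs = 2, matching y values: none (0 points).
  x = 11: rhs = 13, matching y values: none (0 points).
  x = 12: rhs = 14, matching y values: none (0 points).
  x = 13: rhs = 11, matching y values: 7, 12 (2 points).
  x = 14: rhs = 10, matching y values: none (0 points).
  x = 15: rhs = 17, matching y values: 6, 13 (2 points).
  x = 16: rhs = 0, matching y values: 0 (1 points).
  x = 17: rhs = 3, matching y values: none (0 points).
  x = 18: rhs = 13, matching y values: none (0 points).
Total affine count: 15.
Full point count |E(F_19)| = 15 + 1 = 16.
Hasse bound: |16 − (19+1)| = |-4| = 4 ≤ 2√19 ≈ 8.7178 ✓.


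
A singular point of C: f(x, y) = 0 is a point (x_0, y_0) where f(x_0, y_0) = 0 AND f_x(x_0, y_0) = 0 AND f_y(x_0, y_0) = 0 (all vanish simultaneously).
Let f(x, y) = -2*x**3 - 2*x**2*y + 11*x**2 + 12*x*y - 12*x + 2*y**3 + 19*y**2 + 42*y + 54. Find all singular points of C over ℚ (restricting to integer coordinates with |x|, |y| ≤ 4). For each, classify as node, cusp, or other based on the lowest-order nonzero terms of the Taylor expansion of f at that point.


Singular points: {(3, -3)}; classification: node.

Compute partial derivatives:
  f_x = -6*x**2 - 4*x*y + 22*x + 12*y - 12.
  f_y = -2*x**2 + 12*x + 6*y**2 + 38*y + 42.
Scan x_0 ∈ {−4, ..., 4}. For each x_0, f_y(x_0, y) is a polynomial in y; find its integer roots y ∈ {−4, ..., 4}, then test f_x and f at those candidates.
  x = -4: f_y(-4, y) = 6*y**2 + 38*y - 38; no integer root y with |y| ≤ 4.
  x = -3: f_y(-3, y) = 6*y**2 + 38*y - 12; no integer root y with |y| ≤ 4.
  x = -2: f_y(-2, y) = 6*y**2 + 38*y + 10; no integer root y with |y| ≤ 4.
  x = -1: f_y(-1, y) = 6*y**2 + 38*y + 28; no integer root y with |y| ≤ 4.
  x = 0: f_y(0, y) = 6*y**2 + 38*y + 42; no integer root y with |y| ≤ 4.
  x = 1: f_y(1, y) = 6*y**2 + 38*y + 52; vanishes at y ∈ {-2}. (1, -2): f_x = -12 ≠ 0.
  x = 2: f_y(2, y) = 6*y**2 + 38*y + 58; no integer root y with |y| ≤ 4.
  x = 3: f_y(3, y) = 6*y**2 + 38*y + 60; vanishes at y ∈ {-3}. (3, -3): f_x = 0, f = 0 — SINGULAR.
  x = 4: f_y(4, y) = 6*y**2 + 38*y + 58; no integer root y with |y| ≤ 4.
Only singular point on the grid: (3, -3).
Classify: substitute x = 3 + u, y = -3 + v and expand: f = -2*u**3 - 2*u**2*v - u**2 + 2*v**3 + v**2.
No constant or linear terms (consistent with a singular point). Quadratic part: -u**2 + v**2. Cubic part: -2*u**3 - 2*u**2*v + 2*v**3.
The quadratic part v**2 - u**2 = (v − u)(v + u) splits into two distinct linear factors, so there are two distinct tangent lines y − -3 = ±(x − 3) — this is a node (ordinary double point).
Classification: node.
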